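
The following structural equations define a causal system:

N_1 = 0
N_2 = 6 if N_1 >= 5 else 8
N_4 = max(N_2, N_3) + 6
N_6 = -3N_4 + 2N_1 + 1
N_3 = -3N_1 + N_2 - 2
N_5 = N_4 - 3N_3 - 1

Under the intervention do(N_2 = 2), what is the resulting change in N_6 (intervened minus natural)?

18

Under do(N_2=2), the mechanism N_2 = 6 if N_1 >= 5 else 8 is discarded; N_2 is fixed at 2.
N_3 = -3N_1 + N_2 - 2  [with N_1=0, N_2=2]  = 0
N_4 = max(N_2, N_3) + 6  [with N_2=2, N_3=0]  = 8
N_6 = -3N_4 + 2N_1 + 1  [with N_4=8, N_1=0]  = -23
Without intervention: N_2 = 6 if N_1 >= 5 else 8  [with N_1=0]  = 8; N_3 = -3N_1 + N_2 - 2  [with N_1=0, N_2=8]  = 6; N_4 = max(N_2, N_3) + 6  [with N_2=8, N_3=6]  = 14; N_6 = -3N_4 + 2N_1 + 1  [with N_4=14, N_1=0]  = -41.
Change = -23 − (-41) = 18.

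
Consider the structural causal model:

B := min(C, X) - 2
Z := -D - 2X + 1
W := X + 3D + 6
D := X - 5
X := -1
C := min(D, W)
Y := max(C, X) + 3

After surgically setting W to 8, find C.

The intervention breaks the incoming arrows to W: W := X + 3D + 6 no longer applies, and W = 8.
D = X - 5  [with X=-1]  = -6
C = min(D, W)  [with D=-6, W=8]  = -6

-6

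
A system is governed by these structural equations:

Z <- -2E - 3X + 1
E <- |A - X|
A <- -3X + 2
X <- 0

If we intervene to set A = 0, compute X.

0

Under do(A=0), the mechanism A <- -3X + 2 is discarded; A is fixed at 0.
X is not downstream of the intervention, so its value is determined by the original equations.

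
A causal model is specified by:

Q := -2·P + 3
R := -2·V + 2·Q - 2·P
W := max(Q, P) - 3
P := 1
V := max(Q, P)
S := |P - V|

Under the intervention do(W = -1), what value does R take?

-2

The intervention breaks the incoming arrows to W: W := max(Q, P) - 3 no longer applies, and W = -1.
No directed path runs from W to R, so R keeps its natural value.
Q = -2·P + 3  [with P=1]  = 1
V = max(Q, P)  [with Q=1, P=1]  = 1
R = -2·V + 2·Q - 2·P  [with V=1, Q=1, P=1]  = -2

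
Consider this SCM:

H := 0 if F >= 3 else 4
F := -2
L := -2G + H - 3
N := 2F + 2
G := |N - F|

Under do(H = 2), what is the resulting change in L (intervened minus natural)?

-2

Intervening sets H = 2 and removes its equation (H := 0 if F >= 3 else 4).
N = 2F + 2  [with F=-2]  = -2
G = |N - F|  [with N=-2, F=-2]  = 0
L = -2G + H - 3  [with G=0, H=2]  = -1
Without intervention: N = 2F + 2  [with F=-2]  = -2; G = |N - F|  [with N=-2, F=-2]  = 0; H = 0 if F >= 3 else 4  [with F=-2]  = 4; L = -2G + H - 3  [with G=0, H=4]  = 1.
Change = -1 − 1 = -2.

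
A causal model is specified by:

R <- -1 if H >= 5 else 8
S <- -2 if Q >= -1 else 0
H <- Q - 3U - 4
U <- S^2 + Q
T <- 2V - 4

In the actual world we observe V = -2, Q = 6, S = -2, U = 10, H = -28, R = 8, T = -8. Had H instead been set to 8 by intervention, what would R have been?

-1

The intervention breaks the incoming arrows to H: H <- Q - 3U - 4 no longer applies, and H = 8.
R = -1 if H >= 5 else 8  [with H=8]  = -1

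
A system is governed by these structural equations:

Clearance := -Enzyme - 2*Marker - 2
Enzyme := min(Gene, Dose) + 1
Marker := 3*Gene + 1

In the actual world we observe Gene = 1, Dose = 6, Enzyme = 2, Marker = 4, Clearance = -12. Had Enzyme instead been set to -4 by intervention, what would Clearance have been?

-6

do(Enzyme=-4) replaces the equation Enzyme := min(Gene, Dose) + 1 with the constant Enzyme = -4.
Marker = 3*Gene + 1  [with Gene=1]  = 4
Clearance = -Enzyme - 2*Marker - 2  [with Enzyme=-4, Marker=4]  = -6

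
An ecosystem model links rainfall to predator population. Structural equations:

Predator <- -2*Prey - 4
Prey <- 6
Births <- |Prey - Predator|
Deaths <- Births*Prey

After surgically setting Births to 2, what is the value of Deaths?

The intervention breaks the incoming arrows to Births: Births <- |Prey - Predator| no longer applies, and Births = 2.
Deaths = Births*Prey  [with Births=2, Prey=6]  = 12

12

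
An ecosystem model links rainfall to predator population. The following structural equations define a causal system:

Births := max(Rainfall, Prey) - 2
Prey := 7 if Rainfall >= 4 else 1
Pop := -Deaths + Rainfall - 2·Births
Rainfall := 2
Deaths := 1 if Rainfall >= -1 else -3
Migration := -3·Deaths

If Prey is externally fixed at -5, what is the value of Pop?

1

Under do(Prey=-5), the mechanism Prey := 7 if Rainfall >= 4 else 1 is discarded; Prey is fixed at -5.
Births = max(Rainfall, Prey) - 2  [with Rainfall=2, Prey=-5]  = 0
Deaths = 1 if Rainfall >= -1 else -3  [with Rainfall=2]  = 1
Pop = -Deaths + Rainfall - 2·Births  [with Deaths=1, Rainfall=2, Births=0]  = 1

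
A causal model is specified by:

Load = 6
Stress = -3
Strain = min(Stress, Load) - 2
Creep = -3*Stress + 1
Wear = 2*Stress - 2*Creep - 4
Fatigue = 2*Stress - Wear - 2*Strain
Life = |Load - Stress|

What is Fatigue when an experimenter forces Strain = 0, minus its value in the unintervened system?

The intervention breaks the incoming arrows to Strain: Strain = min(Stress, Load) - 2 no longer applies, and Strain = 0.
Creep = -3*Stress + 1  [with Stress=-3]  = 10
Wear = 2*Stress - 2*Creep - 4  [with Stress=-3, Creep=10]  = -30
Fatigue = 2*Stress - Wear - 2*Strain  [with Stress=-3, Wear=-30, Strain=0]  = 24
Without intervention: Strain = min(Stress, Load) - 2  [with Stress=-3, Load=6]  = -5; Creep = -3*Stress + 1  [with Stress=-3]  = 10; Wear = 2*Stress - 2*Creep - 4  [with Stress=-3, Creep=10]  = -30; Fatigue = 2*Stress - Wear - 2*Strain  [with Stress=-3, Wear=-30, Strain=-5]  = 34.
Change = 24 − 34 = -10.

-10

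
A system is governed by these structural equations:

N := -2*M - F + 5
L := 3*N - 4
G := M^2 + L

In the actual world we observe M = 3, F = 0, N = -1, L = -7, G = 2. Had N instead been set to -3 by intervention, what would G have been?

do(N=-3) replaces the equation N := -2*M - F + 5 with the constant N = -3.
L = 3*N - 4  [with N=-3]  = -13
G = M^2 + L  [with M=3, L=-13]  = -4

-4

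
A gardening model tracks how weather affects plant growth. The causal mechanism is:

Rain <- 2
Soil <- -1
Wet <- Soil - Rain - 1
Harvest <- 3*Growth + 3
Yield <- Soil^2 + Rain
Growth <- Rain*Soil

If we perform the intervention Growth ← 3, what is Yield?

3

Intervening sets Growth = 3 and removes its equation (Growth <- Rain*Soil).
No directed path runs from Growth to Yield, so Yield keeps its natural value.
Yield = Soil^2 + Rain  [with Soil=-1, Rain=2]  = 3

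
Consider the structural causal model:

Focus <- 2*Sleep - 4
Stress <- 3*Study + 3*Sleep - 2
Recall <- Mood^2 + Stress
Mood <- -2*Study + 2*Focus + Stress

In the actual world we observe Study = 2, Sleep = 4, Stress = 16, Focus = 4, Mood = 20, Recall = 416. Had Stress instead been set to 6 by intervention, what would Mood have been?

10

do(Stress=6) replaces the equation Stress <- 3*Study + 3*Sleep - 2 with the constant Stress = 6.
Focus = 2*Sleep - 4  [with Sleep=4]  = 4
Mood = -2*Study + 2*Focus + Stress  [with Study=2, Focus=4, Stress=6]  = 10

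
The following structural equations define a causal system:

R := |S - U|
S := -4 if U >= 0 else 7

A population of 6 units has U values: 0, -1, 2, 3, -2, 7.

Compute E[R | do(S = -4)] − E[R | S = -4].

-1.5

Under do(S=-4), S's equation is replaced by S=-4 for every unit. Per-unit R: 4, 3, 6, 7, 2, 11. Mean = 5.5.
E[R|S=-4] averages over only the 4 units with S=-4 (U = 0, 2, 3, 7): R = 4, 6, 7, 11, mean 7.
Difference = 5.5 − 7 = -1.5.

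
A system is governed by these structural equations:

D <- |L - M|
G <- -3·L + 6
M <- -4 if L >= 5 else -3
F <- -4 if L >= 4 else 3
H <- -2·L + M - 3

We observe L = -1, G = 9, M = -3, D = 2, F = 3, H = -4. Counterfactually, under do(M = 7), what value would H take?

The intervention breaks the incoming arrows to M: M <- -4 if L >= 5 else -3 no longer applies, and M = 7.
H = -2·L + M - 3  [with L=-1, M=7]  = 6

6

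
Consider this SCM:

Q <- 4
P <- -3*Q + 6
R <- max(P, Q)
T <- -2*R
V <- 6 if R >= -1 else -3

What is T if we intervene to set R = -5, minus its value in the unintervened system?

18

The intervention breaks the incoming arrows to R: R <- max(P, Q) no longer applies, and R = -5.
T = -2*R  [with R=-5]  = 10
Without intervention: P = -3*Q + 6  [with Q=4]  = -6; R = max(P, Q)  [with P=-6, Q=4]  = 4; T = -2*R  [with R=4]  = -8.
Change = 10 − (-8) = 18.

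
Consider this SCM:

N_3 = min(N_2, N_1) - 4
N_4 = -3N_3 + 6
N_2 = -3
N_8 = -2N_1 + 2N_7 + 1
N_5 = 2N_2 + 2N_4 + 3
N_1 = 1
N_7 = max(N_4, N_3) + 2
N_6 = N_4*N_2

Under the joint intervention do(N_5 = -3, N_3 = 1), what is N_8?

Under do(N_5 = -3, N_3 = 1), each intervened variable's structural equation is replaced by its fixed value.
N_4 = -3N_3 + 6  [with N_3=1]  = 3
N_7 = max(N_4, N_3) + 2  [with N_4=3, N_3=1]  = 5
N_8 = -2N_1 + 2N_7 + 1  [with N_1=1, N_7=5]  = 9

9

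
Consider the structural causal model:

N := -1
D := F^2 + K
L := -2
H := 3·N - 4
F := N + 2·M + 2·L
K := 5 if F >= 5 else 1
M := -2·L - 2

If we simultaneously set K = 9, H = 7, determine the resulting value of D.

Under do(K = 9, H = 7), each intervened variable's structural equation is replaced by its fixed value.
M = -2·L - 2  [with L=-2]  = 2
F = N + 2·M + 2·L  [with N=-1, M=2, L=-2]  = -1
D = F^2 + K  [with F=-1, K=9]  = 10

10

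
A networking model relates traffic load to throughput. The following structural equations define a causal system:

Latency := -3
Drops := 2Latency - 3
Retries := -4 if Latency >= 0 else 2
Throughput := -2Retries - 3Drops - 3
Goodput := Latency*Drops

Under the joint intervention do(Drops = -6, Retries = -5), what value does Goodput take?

Under do(Drops = -6, Retries = -5), each intervened variable's structural equation is replaced by its fixed value.
Goodput = Latency*Drops  [with Latency=-3, Drops=-6]  = 18

18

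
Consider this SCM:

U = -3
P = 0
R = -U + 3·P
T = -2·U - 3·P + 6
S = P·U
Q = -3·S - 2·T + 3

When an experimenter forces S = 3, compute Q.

The intervention breaks the incoming arrows to S: S = P·U no longer applies, and S = 3.
T = -2·U - 3·P + 6  [with U=-3, P=0]  = 12
Q = -3·S - 2·T + 3  [with S=3, T=12]  = -30

-30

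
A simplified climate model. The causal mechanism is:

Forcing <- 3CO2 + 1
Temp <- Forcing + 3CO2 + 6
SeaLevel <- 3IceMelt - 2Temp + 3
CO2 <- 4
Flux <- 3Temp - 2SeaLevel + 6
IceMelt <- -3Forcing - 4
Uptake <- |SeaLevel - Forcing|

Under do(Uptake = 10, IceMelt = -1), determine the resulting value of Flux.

223

Setting Uptake = 10, IceMelt = -1 by intervention discards those variables' equations.
Forcing = 3CO2 + 1  [with CO2=4]  = 13
Temp = Forcing + 3CO2 + 6  [with Forcing=13, CO2=4]  = 31
SeaLevel = 3IceMelt - 2Temp + 3  [with IceMelt=-1, Temp=31]  = -62
Flux = 3Temp - 2SeaLevel + 6  [with Temp=31, SeaLevel=-62]  = 223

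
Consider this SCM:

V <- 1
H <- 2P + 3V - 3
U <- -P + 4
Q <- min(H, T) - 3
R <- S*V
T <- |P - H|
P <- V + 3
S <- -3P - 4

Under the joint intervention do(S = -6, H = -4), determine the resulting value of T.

The joint intervention fixes S = -6, H = -4, removing each variable's own equation.
P = V + 3  [with V=1]  = 4
T = |P - H|  [with P=4, H=-4]  = 8

8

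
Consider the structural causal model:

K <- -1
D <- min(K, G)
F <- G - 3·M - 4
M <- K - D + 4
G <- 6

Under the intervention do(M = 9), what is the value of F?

Intervening sets M = 9 and removes its equation (M <- K - D + 4).
F = G - 3·M - 4  [with G=6, M=9]  = -25

-25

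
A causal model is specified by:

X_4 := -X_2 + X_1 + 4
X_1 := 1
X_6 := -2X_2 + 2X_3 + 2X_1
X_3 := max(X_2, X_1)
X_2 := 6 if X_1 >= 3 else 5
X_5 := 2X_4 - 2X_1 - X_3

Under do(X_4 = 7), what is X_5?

Intervening sets X_4 = 7 and removes its equation (X_4 := -X_2 + X_1 + 4).
X_2 = 6 if X_1 >= 3 else 5  [with X_1=1]  = 5
X_3 = max(X_2, X_1)  [with X_2=5, X_1=1]  = 5
X_5 = 2X_4 - 2X_1 - X_3  [with X_4=7, X_1=1, X_3=5]  = 7

7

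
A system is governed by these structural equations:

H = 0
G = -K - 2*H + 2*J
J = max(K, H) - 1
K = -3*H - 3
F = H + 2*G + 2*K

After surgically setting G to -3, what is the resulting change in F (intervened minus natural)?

Intervening sets G = -3 and removes its equation (G = -K - 2*H + 2*J).
K = -3*H - 3  [with H=0]  = -3
F = H + 2*G + 2*K  [with H=0, G=-3, K=-3]  = -12
Without intervention: K = -3*H - 3  [with H=0]  = -3; J = max(K, H) - 1  [with K=-3, H=0]  = -1; G = -K - 2*H + 2*J  [with K=-3, H=0, J=-1]  = 1; F = H + 2*G + 2*K  [with H=0, G=1, K=-3]  = -4.
Change = -12 − (-4) = -8.

-8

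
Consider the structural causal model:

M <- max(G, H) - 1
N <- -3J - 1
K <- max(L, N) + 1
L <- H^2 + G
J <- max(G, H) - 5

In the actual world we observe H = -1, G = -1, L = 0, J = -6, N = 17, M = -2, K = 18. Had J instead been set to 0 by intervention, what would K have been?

1

The intervention breaks the incoming arrows to J: J <- max(G, H) - 5 no longer applies, and J = 0.
L = H^2 + G  [with H=-1, G=-1]  = 0
N = -3J - 1  [with J=0]  = -1
K = max(L, N) + 1  [with L=0, N=-1]  = 1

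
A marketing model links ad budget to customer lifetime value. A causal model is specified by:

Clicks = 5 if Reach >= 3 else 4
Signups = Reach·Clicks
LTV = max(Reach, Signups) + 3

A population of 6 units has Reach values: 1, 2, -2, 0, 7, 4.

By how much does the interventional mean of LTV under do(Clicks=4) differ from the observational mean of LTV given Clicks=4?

Every unit gets Clicks=4 under the intervention. LTV values become 7, 11, 1, 3, 31, 19; E[LTV|do(Clicks=4)] = 12.
Observing Clicks=4 restricts to units where Clicks's equation naturally yields 4: Reach ∈ {1, 2, -2, 0}. In that subpopulation LTV = 7, 11, 1, 3, mean 5.5.
Difference = 12 − 5.5 = 6.5.

6.5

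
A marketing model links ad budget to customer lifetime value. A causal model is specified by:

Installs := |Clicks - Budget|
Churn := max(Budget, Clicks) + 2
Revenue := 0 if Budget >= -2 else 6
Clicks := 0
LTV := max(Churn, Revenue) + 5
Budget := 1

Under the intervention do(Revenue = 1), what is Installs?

do(Revenue=1) replaces the equation Revenue := 0 if Budget >= -2 else 6 with the constant Revenue = 1.
Installs is not downstream of the intervention, so its value is determined by the original equations.
Installs = |Clicks - Budget|  [with Clicks=0, Budget=1]  = 1

1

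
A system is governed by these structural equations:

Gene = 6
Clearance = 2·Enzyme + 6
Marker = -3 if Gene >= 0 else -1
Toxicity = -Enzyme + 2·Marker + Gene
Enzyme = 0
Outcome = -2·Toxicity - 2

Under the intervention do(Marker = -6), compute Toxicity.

The intervention breaks the incoming arrows to Marker: Marker = -3 if Gene >= 0 else -1 no longer applies, and Marker = -6.
Toxicity = -Enzyme + 2·Marker + Gene  [with Enzyme=0, Marker=-6, Gene=6]  = -6

-6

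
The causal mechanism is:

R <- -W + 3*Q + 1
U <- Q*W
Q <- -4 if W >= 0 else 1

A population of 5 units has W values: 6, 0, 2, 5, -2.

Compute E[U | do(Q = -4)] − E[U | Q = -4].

The intervention sets Q=-4 in all 5 units regardless of W. Recomputing U per unit gives -24, 0, -8, -20, 8; average -8.8.
Observing Q=-4 restricts to units where Q's equation naturally yields -4: W ∈ {6, 0, 2, 5}. In that subpopulation U = -24, 0, -8, -20, mean -13.
Difference = -8.8 − (-13) = 4.2.

4.2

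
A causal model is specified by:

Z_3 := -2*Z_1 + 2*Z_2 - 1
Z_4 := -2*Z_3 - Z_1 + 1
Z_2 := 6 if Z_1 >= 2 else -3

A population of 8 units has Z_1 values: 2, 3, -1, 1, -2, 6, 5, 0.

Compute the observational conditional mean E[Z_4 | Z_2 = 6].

-9

Conditioning on Z_2=6 selects the 4 unit(s) with Z_1 ∈ {2, 3, 6, 5}. Their Z_4 values: -15, -12, -3, -6. Mean = -9.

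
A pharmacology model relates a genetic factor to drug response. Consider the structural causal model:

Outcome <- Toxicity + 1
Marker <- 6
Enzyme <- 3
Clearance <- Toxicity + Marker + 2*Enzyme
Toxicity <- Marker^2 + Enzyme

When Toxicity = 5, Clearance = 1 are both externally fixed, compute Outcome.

Setting Toxicity = 5, Clearance = 1 by intervention discards those variables' equations.
Outcome = Toxicity + 1  [with Toxicity=5]  = 6

6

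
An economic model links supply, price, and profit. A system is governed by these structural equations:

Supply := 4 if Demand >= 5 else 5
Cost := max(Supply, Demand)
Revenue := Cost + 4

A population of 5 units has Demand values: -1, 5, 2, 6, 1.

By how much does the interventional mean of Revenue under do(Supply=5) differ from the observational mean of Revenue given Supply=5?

Under do(Supply=5), Supply's equation is replaced by Supply=5 for every unit. Per-unit Revenue: 9, 9, 9, 10, 9. Mean = 9.2.
E[Revenue|Supply=5] averages over only the 3 units with Supply=5 (Demand = -1, 2, 1): Revenue = 9, 9, 9, mean 9.
Difference = 9.2 − 9 = 0.2.

0.2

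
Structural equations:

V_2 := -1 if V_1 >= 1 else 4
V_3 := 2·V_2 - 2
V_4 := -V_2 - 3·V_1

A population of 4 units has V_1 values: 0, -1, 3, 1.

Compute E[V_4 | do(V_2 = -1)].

-1.25

Under do(V_2=-1), V_2's equation is replaced by V_2=-1 for every unit. Per-unit V_4: 1, 4, -8, -2. Mean = -1.25.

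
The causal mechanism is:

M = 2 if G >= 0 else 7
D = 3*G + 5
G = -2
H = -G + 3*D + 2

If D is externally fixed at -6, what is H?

-14

The intervention breaks the incoming arrows to D: D = 3*G + 5 no longer applies, and D = -6.
H = -G + 3*D + 2  [with G=-2, D=-6]  = -14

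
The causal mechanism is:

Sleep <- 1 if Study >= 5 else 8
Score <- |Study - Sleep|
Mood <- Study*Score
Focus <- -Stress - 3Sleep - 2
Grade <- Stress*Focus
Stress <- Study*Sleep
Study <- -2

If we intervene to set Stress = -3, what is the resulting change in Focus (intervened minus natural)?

The intervention breaks the incoming arrows to Stress: Stress <- Study*Sleep no longer applies, and Stress = -3.
Sleep = 1 if Study >= 5 else 8  [with Study=-2]  = 8
Focus = -Stress - 3Sleep - 2  [with Stress=-3, Sleep=8]  = -23
Without intervention: Sleep = 1 if Study >= 5 else 8  [with Study=-2]  = 8; Stress = Study*Sleep  [with Study=-2, Sleep=8]  = -16; Focus = -Stress - 3Sleep - 2  [with Stress=-16, Sleep=8]  = -10.
Change = -23 − (-10) = -13.

-13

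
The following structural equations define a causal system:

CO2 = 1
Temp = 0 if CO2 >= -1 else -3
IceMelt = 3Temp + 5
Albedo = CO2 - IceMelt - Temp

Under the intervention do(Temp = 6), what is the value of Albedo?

-28

Under do(Temp=6), the mechanism Temp = 0 if CO2 >= -1 else -3 is discarded; Temp is fixed at 6.
IceMelt = 3Temp + 5  [with Temp=6]  = 23
Albedo = CO2 - IceMelt - Temp  [with CO2=1, IceMelt=23, Temp=6]  = -28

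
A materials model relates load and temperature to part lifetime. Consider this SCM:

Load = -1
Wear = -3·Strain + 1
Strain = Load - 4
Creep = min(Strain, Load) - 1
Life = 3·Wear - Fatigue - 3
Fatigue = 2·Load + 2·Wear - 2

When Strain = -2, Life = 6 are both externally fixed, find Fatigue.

Setting Strain = -2, Life = 6 by intervention discards those variables' equations.
Wear = -3·Strain + 1  [with Strain=-2]  = 7
Fatigue = 2·Load + 2·Wear - 2  [with Load=-1, Wear=7]  = 10

10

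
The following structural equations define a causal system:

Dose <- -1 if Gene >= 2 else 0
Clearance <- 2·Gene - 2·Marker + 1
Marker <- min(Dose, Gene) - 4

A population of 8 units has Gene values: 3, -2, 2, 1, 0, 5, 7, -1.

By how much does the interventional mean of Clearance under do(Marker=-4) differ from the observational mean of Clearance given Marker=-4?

The intervention sets Marker=-4 in all 8 units regardless of Gene. Recomputing Clearance per unit gives 15, 5, 13, 11, 9, 19, 23, 7; average 12.75.
Conditioning on Marker=-4 selects the 2 unit(s) with Gene ∈ {1, 0}. Their Clearance values: 11, 9. Mean = 10.
Difference = 12.75 − 10 = 2.75.

2.75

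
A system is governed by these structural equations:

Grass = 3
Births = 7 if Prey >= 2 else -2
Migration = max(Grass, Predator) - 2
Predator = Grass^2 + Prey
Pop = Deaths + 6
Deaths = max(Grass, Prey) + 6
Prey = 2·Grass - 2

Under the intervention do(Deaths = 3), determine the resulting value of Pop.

9

Under do(Deaths=3), the mechanism Deaths = max(Grass, Prey) + 6 is discarded; Deaths is fixed at 3.
Pop = Deaths + 6  [with Deaths=3]  = 9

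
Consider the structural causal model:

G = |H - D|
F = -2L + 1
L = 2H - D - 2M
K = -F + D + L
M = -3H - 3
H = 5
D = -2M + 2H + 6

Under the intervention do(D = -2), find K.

141

The intervention breaks the incoming arrows to D: D = -2M + 2H + 6 no longer applies, and D = -2.
M = -3H - 3  [with H=5]  = -18
L = 2H - D - 2M  [with H=5, D=-2, M=-18]  = 48
F = -2L + 1  [with L=48]  = -95
K = -F + D + L  [with F=-95, D=-2, L=48]  = 141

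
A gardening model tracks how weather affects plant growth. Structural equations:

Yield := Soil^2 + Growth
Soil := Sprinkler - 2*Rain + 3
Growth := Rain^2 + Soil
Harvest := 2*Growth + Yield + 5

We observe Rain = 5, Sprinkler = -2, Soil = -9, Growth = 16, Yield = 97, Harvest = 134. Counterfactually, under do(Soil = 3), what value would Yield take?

do(Soil=3) replaces the equation Soil := Sprinkler - 2*Rain + 3 with the constant Soil = 3.
Growth = Rain^2 + Soil  [with Rain=5, Soil=3]  = 28
Yield = Soil^2 + Growth  [with Soil=3, Growth=28]  = 37

37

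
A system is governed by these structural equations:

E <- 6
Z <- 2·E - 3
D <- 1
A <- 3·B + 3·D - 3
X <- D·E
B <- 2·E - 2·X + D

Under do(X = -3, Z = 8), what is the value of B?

The joint intervention fixes X = -3, Z = 8, removing each variable's own equation.
B = 2·E - 2·X + D  [with E=6, X=-3, D=1]  = 19

19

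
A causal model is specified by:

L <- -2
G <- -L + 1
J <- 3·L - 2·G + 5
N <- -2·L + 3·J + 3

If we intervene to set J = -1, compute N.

The intervention breaks the incoming arrows to J: J <- 3·L - 2·G + 5 no longer applies, and J = -1.
N = -2·L + 3·J + 3  [with L=-2, J=-1]  = 4

4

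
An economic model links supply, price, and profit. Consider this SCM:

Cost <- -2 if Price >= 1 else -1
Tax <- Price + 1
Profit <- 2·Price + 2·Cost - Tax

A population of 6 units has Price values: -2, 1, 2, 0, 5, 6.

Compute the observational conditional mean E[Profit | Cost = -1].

-4

E[Profit|Cost=-1] averages over only the 2 units with Cost=-1 (Price = -2, 0): Profit = -5, -3, mean -4.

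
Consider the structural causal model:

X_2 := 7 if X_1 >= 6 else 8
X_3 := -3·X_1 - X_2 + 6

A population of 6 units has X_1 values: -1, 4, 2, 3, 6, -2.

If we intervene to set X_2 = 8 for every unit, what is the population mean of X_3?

-8

Under do(X_2=8), X_2's equation is replaced by X_2=8 for every unit. Per-unit X_3: 1, -14, -8, -11, -20, 4. Mean = -8.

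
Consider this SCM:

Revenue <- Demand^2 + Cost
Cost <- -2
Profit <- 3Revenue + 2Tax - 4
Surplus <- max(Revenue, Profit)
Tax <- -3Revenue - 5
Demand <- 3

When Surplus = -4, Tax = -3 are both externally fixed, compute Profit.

Setting Surplus = -4, Tax = -3 by intervention discards those variables' equations.
Revenue = Demand^2 + Cost  [with Demand=3, Cost=-2]  = 7
Profit = 3Revenue + 2Tax - 4  [with Revenue=7, Tax=-3]  = 11

11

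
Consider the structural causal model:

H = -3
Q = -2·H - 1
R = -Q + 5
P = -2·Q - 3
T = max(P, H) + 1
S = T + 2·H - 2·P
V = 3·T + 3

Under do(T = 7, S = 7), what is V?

Under do(T = 7, S = 7), each intervened variable's structural equation is replaced by its fixed value.
V = 3·T + 3  [with T=7]  = 24

24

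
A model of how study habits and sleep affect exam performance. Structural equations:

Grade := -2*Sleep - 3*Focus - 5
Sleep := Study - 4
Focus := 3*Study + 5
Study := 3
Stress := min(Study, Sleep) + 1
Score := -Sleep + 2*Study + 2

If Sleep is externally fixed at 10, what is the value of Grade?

Under do(Sleep=10), the mechanism Sleep := Study - 4 is discarded; Sleep is fixed at 10.
Focus = 3*Study + 5  [with Study=3]  = 14
Grade = -2*Sleep - 3*Focus - 5  [with Sleep=10, Focus=14]  = -67

-67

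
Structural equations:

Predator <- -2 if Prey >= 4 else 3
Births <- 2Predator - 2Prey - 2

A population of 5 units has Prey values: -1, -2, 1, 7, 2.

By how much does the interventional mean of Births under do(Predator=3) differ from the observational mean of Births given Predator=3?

-2.8

Every unit gets Predator=3 under the intervention. Births values become 6, 8, 2, -10, 0; E[Births|do(Predator=3)] = 1.2.
Observing Predator=3 restricts to units where Predator's equation naturally yields 3: Prey ∈ {-1, -2, 1, 2}. In that subpopulation Births = 6, 8, 2, 0, mean 4.
Difference = 1.2 − 4 = -2.8.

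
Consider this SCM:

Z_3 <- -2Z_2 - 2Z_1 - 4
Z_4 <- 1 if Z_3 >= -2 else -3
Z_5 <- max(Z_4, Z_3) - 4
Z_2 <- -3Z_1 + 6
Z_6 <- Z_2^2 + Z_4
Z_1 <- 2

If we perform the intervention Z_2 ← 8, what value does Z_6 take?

Under do(Z_2=8), the mechanism Z_2 <- -3Z_1 + 6 is discarded; Z_2 is fixed at 8.
Z_3 = -2Z_2 - 2Z_1 - 4  [with Z_2=8, Z_1=2]  = -24
Z_4 = 1 if Z_3 >= -2 else -3  [with Z_3=-24]  = -3
Z_6 = Z_2^2 + Z_4  [with Z_2=8, Z_4=-3]  = 61

61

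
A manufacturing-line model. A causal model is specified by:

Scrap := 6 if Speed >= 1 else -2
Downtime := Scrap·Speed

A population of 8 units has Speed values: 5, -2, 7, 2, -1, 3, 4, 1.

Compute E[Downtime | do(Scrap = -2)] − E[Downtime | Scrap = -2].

-7.75

do(Scrap=-2) breaks Scrap's dependence on Speed. With Scrap=-2 fixed, Downtime across the units is -10, 4, -14, -4, 2, -6, -8, -2, mean -4.75.
Conditioning on Scrap=-2 selects the 2 unit(s) with Speed ∈ {-2, -1}. Their Downtime values: 4, 2. Mean = 3.
Difference = -4.75 − 3 = -7.75.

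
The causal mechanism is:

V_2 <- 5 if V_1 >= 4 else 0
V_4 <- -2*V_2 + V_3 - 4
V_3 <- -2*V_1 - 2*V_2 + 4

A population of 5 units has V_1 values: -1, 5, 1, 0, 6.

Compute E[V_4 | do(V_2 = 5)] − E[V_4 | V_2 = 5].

6.6

Under do(V_2=5), V_2's equation is replaced by V_2=5 for every unit. Per-unit V_4: -18, -30, -22, -20, -32. Mean = -24.4.
Observing V_2=5 restricts to units where V_2's equation naturally yields 5: V_1 ∈ {5, 6}. In that subpopulation V_4 = -30, -32, mean -31.
Difference = -24.4 − (-31) = 6.6.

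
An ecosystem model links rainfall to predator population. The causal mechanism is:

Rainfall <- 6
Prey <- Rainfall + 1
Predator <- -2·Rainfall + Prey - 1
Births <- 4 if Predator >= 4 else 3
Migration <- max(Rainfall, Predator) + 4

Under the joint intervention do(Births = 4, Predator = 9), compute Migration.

The joint intervention fixes Births = 4, Predator = 9, removing each variable's own equation.
Migration = max(Rainfall, Predator) + 4  [with Rainfall=6, Predator=9]  = 13

13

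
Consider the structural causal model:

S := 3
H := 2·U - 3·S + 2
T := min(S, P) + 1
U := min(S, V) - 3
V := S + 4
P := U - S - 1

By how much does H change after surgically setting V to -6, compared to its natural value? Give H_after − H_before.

do(V=-6) replaces the equation V := S + 4 with the constant V = -6.
U = min(S, V) - 3  [with S=3, V=-6]  = -9
H = 2·U - 3·S + 2  [with U=-9, S=3]  = -25
Without intervention: V = S + 4  [with S=3]  = 7; U = min(S, V) - 3  [with S=3, V=7]  = 0; H = 2·U - 3·S + 2  [with U=0, S=3]  = -7.
Change = -25 − (-7) = -18.

-18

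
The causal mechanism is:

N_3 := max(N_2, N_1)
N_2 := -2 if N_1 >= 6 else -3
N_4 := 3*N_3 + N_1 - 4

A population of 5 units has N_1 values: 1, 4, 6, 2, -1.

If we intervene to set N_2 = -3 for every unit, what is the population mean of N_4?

do(N_2=-3) breaks N_2's dependence on N_1. With N_2=-3 fixed, N_4 across the units is 0, 12, 20, 4, -8, mean 5.6.

5.6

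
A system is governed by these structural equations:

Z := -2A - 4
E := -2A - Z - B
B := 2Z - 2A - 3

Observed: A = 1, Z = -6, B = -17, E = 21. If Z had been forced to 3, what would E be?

Under do(Z=3), the mechanism Z := -2A - 4 is discarded; Z is fixed at 3.
B = 2Z - 2A - 3  [with Z=3, A=1]  = 1
E = -2A - Z - B  [with A=1, Z=3, B=1]  = -6

-6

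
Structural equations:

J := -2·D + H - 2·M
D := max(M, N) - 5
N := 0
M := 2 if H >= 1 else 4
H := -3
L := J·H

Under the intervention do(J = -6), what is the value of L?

The intervention breaks the incoming arrows to J: J := -2·D + H - 2·M no longer applies, and J = -6.
L = J·H  [with J=-6, H=-3]  = 18

18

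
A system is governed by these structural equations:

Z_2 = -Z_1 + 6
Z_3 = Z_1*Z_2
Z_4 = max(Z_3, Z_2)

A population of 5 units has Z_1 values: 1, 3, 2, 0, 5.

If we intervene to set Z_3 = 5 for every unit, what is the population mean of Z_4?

5.2

Every unit gets Z_3=5 under the intervention. Z_4 values become 5, 5, 5, 6, 5; E[Z_4|do(Z_3=5)] = 5.2.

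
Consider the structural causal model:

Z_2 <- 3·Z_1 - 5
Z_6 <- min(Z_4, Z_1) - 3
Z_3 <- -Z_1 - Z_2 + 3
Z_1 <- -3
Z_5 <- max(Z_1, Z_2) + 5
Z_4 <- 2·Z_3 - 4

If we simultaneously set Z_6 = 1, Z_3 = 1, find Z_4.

-2

Under do(Z_6 = 1, Z_3 = 1), each intervened variable's structural equation is replaced by its fixed value.
Z_4 = 2·Z_3 - 4  [with Z_3=1]  = -2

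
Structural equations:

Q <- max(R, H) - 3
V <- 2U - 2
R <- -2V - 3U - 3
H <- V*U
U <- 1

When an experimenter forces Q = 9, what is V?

Under do(Q=9), the mechanism Q <- max(R, H) - 3 is discarded; Q is fixed at 9.
No directed path runs from Q to V, so V keeps its natural value.
V = 2U - 2  [with U=1]  = 0

0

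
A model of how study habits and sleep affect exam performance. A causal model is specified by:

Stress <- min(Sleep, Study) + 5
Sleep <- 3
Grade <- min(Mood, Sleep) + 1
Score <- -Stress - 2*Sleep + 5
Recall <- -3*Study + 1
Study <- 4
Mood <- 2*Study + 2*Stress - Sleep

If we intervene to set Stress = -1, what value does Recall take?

The intervention breaks the incoming arrows to Stress: Stress <- min(Sleep, Study) + 5 no longer applies, and Stress = -1.
No directed path runs from Stress to Recall, so Recall keeps its natural value.
Recall = -3*Study + 1  [with Study=4]  = -11

-11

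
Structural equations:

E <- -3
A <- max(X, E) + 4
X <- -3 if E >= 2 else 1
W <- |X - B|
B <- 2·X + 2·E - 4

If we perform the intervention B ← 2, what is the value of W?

Intervening sets B = 2 and removes its equation (B <- 2·X + 2·E - 4).
X = -3 if E >= 2 else 1  [with E=-3]  = 1
W = |X - B|  [with X=1, B=2]  = 1

1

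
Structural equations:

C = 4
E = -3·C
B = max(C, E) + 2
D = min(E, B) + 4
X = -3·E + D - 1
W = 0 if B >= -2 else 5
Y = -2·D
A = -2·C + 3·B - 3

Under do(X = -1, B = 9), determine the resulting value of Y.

The joint intervention fixes X = -1, B = 9, removing each variable's own equation.
E = -3·C  [with C=4]  = -12
D = min(E, B) + 4  [with E=-12, B=9]  = -8
Y = -2·D  [with D=-8]  = 16

16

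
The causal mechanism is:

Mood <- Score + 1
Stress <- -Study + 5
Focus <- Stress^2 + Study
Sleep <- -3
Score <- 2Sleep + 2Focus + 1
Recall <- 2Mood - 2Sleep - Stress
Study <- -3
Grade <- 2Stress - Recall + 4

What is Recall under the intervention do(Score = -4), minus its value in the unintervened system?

-242

Under do(Score=-4), the mechanism Score <- 2Sleep + 2Focus + 1 is discarded; Score is fixed at -4.
Stress = -Study + 5  [with Study=-3]  = 8
Mood = Score + 1  [with Score=-4]  = -3
Recall = 2Mood - 2Sleep - Stress  [with Mood=-3, Sleep=-3, Stress=8]  = -8
Without intervention: Stress = -Study + 5  [with Study=-3]  = 8; Focus = Stress^2 + Study  [with Stress=8, Study=-3]  = 61; Score = 2Sleep + 2Focus + 1  [with Sleep=-3, Focus=61]  = 117; Mood = Score + 1  [with Score=117]  = 118; Recall = 2Mood - 2Sleep - Stress  [with Mood=118, Sleep=-3, Stress=8]  = 234.
Change = -8 − 234 = -242.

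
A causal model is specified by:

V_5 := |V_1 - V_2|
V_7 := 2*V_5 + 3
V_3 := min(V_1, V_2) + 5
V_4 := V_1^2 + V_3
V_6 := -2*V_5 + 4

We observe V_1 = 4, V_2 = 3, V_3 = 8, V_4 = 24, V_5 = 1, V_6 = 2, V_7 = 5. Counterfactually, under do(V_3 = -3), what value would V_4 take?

13

The intervention breaks the incoming arrows to V_3: V_3 := min(V_1, V_2) + 5 no longer applies, and V_3 = -3.
V_4 = V_1^2 + V_3  [with V_1=4, V_3=-3]  = 13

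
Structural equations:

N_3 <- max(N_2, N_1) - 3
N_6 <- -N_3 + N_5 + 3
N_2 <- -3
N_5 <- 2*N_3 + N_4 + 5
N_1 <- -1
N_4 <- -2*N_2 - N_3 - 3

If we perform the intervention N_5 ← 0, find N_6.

7

The intervention breaks the incoming arrows to N_5: N_5 <- 2*N_3 + N_4 + 5 no longer applies, and N_5 = 0.
N_3 = max(N_2, N_1) - 3  [with N_2=-3, N_1=-1]  = -4
N_6 = -N_3 + N_5 + 3  [with N_3=-4, N_5=0]  = 7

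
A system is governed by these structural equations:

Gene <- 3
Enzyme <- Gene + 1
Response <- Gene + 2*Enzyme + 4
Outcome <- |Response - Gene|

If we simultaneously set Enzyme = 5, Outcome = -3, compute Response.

The joint intervention fixes Enzyme = 5, Outcome = -3, removing each variable's own equation.
Response = Gene + 2*Enzyme + 4  [with Gene=3, Enzyme=5]  = 17

17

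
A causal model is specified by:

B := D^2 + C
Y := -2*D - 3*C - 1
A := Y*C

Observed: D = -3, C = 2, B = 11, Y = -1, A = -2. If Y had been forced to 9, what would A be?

Intervening sets Y = 9 and removes its equation (Y := -2*D - 3*C - 1).
A = Y*C  [with Y=9, C=2]  = 18

18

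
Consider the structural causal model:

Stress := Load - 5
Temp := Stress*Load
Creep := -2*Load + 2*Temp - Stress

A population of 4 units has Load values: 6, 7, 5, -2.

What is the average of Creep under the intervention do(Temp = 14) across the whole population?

21

Every unit gets Temp=14 under the intervention. Creep values become 15, 12, 18, 39; E[Creep|do(Temp=14)] = 21.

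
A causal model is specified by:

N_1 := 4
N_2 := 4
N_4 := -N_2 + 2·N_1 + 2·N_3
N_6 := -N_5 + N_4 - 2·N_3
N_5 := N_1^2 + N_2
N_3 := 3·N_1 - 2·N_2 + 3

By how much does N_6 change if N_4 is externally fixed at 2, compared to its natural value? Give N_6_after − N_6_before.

Under do(N_4=2), the mechanism N_4 := -N_2 + 2·N_1 + 2·N_3 is discarded; N_4 is fixed at 2.
N_3 = 3·N_1 - 2·N_2 + 3  [with N_1=4, N_2=4]  = 7
N_5 = N_1^2 + N_2  [with N_1=4, N_2=4]  = 20
N_6 = -N_5 + N_4 - 2·N_3  [with N_5=20, N_4=2, N_3=7]  = -32
Without intervention: N_3 = 3·N_1 - 2·N_2 + 3  [with N_1=4, N_2=4]  = 7; N_4 = -N_2 + 2·N_1 + 2·N_3  [with N_2=4, N_1=4, N_3=7]  = 18; N_5 = N_1^2 + N_2  [with N_1=4, N_2=4]  = 20; N_6 = -N_5 + N_4 - 2·N_3  [with N_5=20, N_4=18, N_3=7]  = -16.
Change = -32 − (-16) = -16.

-16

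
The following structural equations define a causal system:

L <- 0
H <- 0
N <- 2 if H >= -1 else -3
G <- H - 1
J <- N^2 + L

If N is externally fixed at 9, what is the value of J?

81

Intervening sets N = 9 and removes its equation (N <- 2 if H >= -1 else -3).
J = N^2 + L  [with N=9, L=0]  = 81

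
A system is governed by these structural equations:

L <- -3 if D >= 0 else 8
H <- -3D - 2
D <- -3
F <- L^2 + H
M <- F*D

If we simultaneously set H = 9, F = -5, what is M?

15

Setting H = 9, F = -5 by intervention discards those variables' equations.
M = F*D  [with F=-5, D=-3]  = 15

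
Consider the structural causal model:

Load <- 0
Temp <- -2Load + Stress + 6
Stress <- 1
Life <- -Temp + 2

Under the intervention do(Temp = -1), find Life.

3

The intervention breaks the incoming arrows to Temp: Temp <- -2Load + Stress + 6 no longer applies, and Temp = -1.
Life = -Temp + 2  [with Temp=-1]  = 3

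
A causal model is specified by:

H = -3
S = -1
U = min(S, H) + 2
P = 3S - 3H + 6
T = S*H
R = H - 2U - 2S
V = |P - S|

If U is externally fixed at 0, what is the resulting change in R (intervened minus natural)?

-2

The intervention breaks the incoming arrows to U: U = min(S, H) + 2 no longer applies, and U = 0.
R = H - 2U - 2S  [with H=-3, U=0, S=-1]  = -1
Without intervention: U = min(S, H) + 2  [with S=-1, H=-3]  = -1; R = H - 2U - 2S  [with H=-3, U=-1, S=-1]  = 1.
Change = -1 − 1 = -2.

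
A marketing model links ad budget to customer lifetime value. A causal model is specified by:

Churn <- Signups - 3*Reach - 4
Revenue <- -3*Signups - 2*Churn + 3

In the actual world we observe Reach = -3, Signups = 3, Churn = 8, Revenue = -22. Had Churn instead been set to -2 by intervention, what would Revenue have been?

-2

The intervention breaks the incoming arrows to Churn: Churn <- Signups - 3*Reach - 4 no longer applies, and Churn = -2.
Revenue = -3*Signups - 2*Churn + 3  [with Signups=3, Churn=-2]  = -2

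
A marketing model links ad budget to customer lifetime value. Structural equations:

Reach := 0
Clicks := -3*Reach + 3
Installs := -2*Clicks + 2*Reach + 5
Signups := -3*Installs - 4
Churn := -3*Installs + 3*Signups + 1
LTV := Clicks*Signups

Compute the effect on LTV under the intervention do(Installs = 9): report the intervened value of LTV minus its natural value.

-90

The intervention breaks the incoming arrows to Installs: Installs := -2*Clicks + 2*Reach + 5 no longer applies, and Installs = 9.
Clicks = -3*Reach + 3  [with Reach=0]  = 3
Signups = -3*Installs - 4  [with Installs=9]  = -31
LTV = Clicks*Signups  [with Clicks=3, Signups=-31]  = -93
Without intervention: Clicks = -3*Reach + 3  [with Reach=0]  = 3; Installs = -2*Clicks + 2*Reach + 5  [with Clicks=3, Reach=0]  = -1; Signups = -3*Installs - 4  [with Installs=-1]  = -1; LTV = Clicks*Signups  [with Clicks=3, Signups=-1]  = -3.
Change = -93 − (-3) = -90.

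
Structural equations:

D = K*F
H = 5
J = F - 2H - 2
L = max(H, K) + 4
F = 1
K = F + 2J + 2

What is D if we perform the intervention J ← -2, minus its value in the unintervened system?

18

do(J=-2) replaces the equation J = F - 2H - 2 with the constant J = -2.
K = F + 2J + 2  [with F=1, J=-2]  = -1
D = K*F  [with K=-1, F=1]  = -1
Without intervention: J = F - 2H - 2  [with F=1, H=5]  = -11; K = F + 2J + 2  [with F=1, J=-11]  = -19; D = K*F  [with K=-19, F=1]  = -19.
Change = -1 − (-19) = 18.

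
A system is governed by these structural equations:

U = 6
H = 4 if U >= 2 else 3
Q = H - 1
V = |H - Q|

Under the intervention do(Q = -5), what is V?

9

The intervention breaks the incoming arrows to Q: Q = H - 1 no longer applies, and Q = -5.
H = 4 if U >= 2 else 3  [with U=6]  = 4
V = |H - Q|  [with H=4, Q=-5]  = 9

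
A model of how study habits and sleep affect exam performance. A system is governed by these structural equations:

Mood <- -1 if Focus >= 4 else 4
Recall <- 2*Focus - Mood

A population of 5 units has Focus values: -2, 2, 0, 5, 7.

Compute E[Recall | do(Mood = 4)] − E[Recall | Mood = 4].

4.8

do(Mood=4) breaks Mood's dependence on Focus. With Mood=4 fixed, Recall across the units is -8, 0, -4, 6, 10, mean 0.8.
Conditioning on Mood=4 selects the 3 unit(s) with Focus ∈ {-2, 2, 0}. Their Recall values: -8, 0, -4. Mean = -4.
Difference = 0.8 − (-4) = 4.8.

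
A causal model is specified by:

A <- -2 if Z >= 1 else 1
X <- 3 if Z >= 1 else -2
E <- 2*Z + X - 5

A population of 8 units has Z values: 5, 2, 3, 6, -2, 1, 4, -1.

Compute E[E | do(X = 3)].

Under do(X=3), X's equation is replaced by X=3 for every unit. Per-unit E: 8, 2, 4, 10, -6, 0, 6, -4. Mean = 2.5.

2.5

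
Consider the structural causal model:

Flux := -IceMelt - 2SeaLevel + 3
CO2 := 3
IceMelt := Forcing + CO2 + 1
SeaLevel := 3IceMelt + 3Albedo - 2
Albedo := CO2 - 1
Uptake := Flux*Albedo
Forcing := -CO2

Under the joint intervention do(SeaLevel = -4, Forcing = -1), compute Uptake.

Setting SeaLevel = -4, Forcing = -1 by intervention discards those variables' equations.
IceMelt = Forcing + CO2 + 1  [with Forcing=-1, CO2=3]  = 3
Albedo = CO2 - 1  [with CO2=3]  = 2
Flux = -IceMelt - 2SeaLevel + 3  [with IceMelt=3, SeaLevel=-4]  = 8
Uptake = Flux*Albedo  [with Flux=8, Albedo=2]  = 16

16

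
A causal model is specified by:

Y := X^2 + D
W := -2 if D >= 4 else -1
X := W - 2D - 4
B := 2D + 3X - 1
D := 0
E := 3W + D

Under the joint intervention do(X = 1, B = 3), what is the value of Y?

1

The joint intervention fixes X = 1, B = 3, removing each variable's own equation.
Y = X^2 + D  [with X=1, D=0]  = 1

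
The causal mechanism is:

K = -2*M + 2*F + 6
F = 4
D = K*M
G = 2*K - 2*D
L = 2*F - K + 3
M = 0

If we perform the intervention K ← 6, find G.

do(K=6) replaces the equation K = -2*M + 2*F + 6 with the constant K = 6.
D = K*M  [with K=6, M=0]  = 0
G = 2*K - 2*D  [with K=6, D=0]  = 12

12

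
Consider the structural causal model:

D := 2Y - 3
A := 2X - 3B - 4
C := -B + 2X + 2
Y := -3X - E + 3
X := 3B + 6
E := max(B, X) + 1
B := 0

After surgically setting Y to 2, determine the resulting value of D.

1

Under do(Y=2), the mechanism Y := -3X - E + 3 is discarded; Y is fixed at 2.
D = 2Y - 3  [with Y=2]  = 1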